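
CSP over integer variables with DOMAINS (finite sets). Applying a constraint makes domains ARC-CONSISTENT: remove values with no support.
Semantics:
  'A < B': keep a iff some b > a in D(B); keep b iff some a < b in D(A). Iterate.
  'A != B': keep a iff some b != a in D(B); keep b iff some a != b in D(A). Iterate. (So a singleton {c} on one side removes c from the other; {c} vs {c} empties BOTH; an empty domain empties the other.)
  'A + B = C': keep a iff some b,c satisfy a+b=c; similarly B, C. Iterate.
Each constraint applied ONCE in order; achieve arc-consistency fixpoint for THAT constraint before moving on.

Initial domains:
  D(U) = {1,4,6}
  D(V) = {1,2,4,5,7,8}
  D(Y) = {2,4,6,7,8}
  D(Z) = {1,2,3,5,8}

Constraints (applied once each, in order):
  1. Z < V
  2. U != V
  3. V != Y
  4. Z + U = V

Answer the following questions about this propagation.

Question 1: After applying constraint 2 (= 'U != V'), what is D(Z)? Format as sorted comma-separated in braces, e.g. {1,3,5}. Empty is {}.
Constraint 1 (Z < V) on D(Z)={1,2,3,5,8} D(V)={1,2,4,5,7,8}: Z {1,2,3,5,8}->{1,2,3,5}; V {1,2,4,5,7,8}->{2,4,5,7,8}
Constraint 2 (U != V) on D(U)={1,4,6} D(V)={2,4,5,7,8}: no change
So after constraint 2: D(Z) = {1,2,3,5}

Answer: {1,2,3,5}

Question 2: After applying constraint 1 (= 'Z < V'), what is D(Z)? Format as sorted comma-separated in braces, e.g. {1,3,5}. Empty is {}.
Answer: {1,2,3,5}

Derivation:
Constraint 1 (Z < V) on D(Z)={1,2,3,5,8} D(V)={1,2,4,5,7,8}: Z {1,2,3,5,8}->{1,2,3,5}; V {1,2,4,5,7,8}->{2,4,5,7,8}
So after constraint 1: D(Z) = {1,2,3,5}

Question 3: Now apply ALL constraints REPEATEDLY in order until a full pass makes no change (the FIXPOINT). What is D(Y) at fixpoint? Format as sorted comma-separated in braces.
pass 0 (initial): D(Y)={2,4,6,7,8}
pass 1: V {1,2,4,5,7,8}->{2,4,5,7,8}; Z {1,2,3,5,8}->{1,2,3}
pass 2: no change
Fixpoint after 2 passes: D(Y) = {2,4,6,7,8}

Answer: {2,4,6,7,8}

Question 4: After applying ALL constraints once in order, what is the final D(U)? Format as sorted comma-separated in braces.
Answer: {1,4,6}

Derivation:
Constraint 1 (Z < V) on D(Z)={1,2,3,5,8} D(V)={1,2,4,5,7,8}: Z {1,2,3,5,8}->{1,2,3,5}; V {1,2,4,5,7,8}->{2,4,5,7,8}
Constraint 2 (U != V) on D(U)={1,4,6} D(V)={2,4,5,7,8}: no change
Constraint 3 (V != Y) on D(V)={2,4,5,7,8} D(Y)={2,4,6,7,8}: no change
Constraint 4 (Z + U = V) on D(Z)={1,2,3,5} D(U)={1,4,6} D(V)={2,4,5,7,8}: Z {1,2,3,5}->{1,2,3}
So after all 4 constraints: D(U) = {1,4,6}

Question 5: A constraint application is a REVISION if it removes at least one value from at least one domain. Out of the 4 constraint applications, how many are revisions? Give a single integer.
Answer: 2

Derivation:
Constraint 1 (Z < V) on D(Z)={1,2,3,5,8} D(V)={1,2,4,5,7,8}: Z {1,2,3,5,8}->{1,2,3,5}; V {1,2,4,5,7,8}->{2,4,5,7,8} => REVISION
Constraint 2 (U != V) on D(U)={1,4,6} D(V)={2,4,5,7,8}: no change => not a revision
Constraint 3 (V != Y) on D(V)={2,4,5,7,8} D(Y)={2,4,6,7,8}: no change => not a revision
Constraint 4 (Z + U = V) on D(Z)={1,2,3,5} D(U)={1,4,6} D(V)={2,4,5,7,8}: Z {1,2,3,5}->{1,2,3} => REVISION
Total revisions = 2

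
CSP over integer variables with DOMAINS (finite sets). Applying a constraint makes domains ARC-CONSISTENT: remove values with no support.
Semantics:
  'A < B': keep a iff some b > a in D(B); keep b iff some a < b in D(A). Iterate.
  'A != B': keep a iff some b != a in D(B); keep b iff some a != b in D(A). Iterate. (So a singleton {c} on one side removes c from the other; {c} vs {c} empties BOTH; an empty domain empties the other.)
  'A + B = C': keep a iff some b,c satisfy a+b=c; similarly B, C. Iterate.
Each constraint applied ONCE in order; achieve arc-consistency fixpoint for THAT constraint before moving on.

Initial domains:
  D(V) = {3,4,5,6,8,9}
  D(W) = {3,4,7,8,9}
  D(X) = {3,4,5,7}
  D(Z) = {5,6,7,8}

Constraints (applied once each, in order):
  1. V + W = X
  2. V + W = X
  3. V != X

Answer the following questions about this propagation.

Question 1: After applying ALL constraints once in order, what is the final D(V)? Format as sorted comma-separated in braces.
Constraint 1 (V + W = X) on D(V)={3,4,5,6,8,9} D(W)={3,4,7,8,9} D(X)={3,4,5,7}: V {3,4,5,6,8,9}->{3,4}; W {3,4,7,8,9}->{3,4}; X {3,4,5,7}->{7}
Constraint 2 (V + W = X) on D(V)={3,4} D(W)={3,4} D(X)={7}: no change
Constraint 3 (V != X) on D(V)={3,4} D(X)={7}: no change
So after all 3 constraints: D(V) = {3,4}

Answer: {3,4}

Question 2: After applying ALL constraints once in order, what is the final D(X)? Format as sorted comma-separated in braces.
Answer: {7}

Derivation:
Constraint 1 (V + W = X) on D(V)={3,4,5,6,8,9} D(W)={3,4,7,8,9} D(X)={3,4,5,7}: V {3,4,5,6,8,9}->{3,4}; W {3,4,7,8,9}->{3,4}; X {3,4,5,7}->{7}
Constraint 2 (V + W = X) on D(V)={3,4} D(W)={3,4} D(X)={7}: no change
Constraint 3 (V != X) on D(V)={3,4} D(X)={7}: no change
So after all 3 constraints: D(X) = {7}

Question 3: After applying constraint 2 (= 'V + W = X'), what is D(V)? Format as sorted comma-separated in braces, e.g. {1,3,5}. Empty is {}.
Answer: {3,4}

Derivation:
Constraint 1 (V + W = X) on D(V)={3,4,5,6,8,9} D(W)={3,4,7,8,9} D(X)={3,4,5,7}: V {3,4,5,6,8,9}->{3,4}; W {3,4,7,8,9}->{3,4}; X {3,4,5,7}->{7}
Constraint 2 (V + W = X) on D(V)={3,4} D(W)={3,4} D(X)={7}: no change
So after constraint 2: D(V) = {3,4}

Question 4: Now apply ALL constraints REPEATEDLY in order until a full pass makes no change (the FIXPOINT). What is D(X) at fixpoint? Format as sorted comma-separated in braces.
Answer: {7}

Derivation:
pass 0 (initial): D(X)={3,4,5,7}
pass 1: V {3,4,5,6,8,9}->{3,4}; W {3,4,7,8,9}->{3,4}; X {3,4,5,7}->{7}
pass 2: no change
Fixpoint after 2 passes: D(X) = {7}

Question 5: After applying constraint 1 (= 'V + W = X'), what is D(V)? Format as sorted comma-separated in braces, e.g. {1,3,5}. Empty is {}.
Constraint 1 (V + W = X) on D(V)={3,4,5,6,8,9} D(W)={3,4,7,8,9} D(X)={3,4,5,7}: V {3,4,5,6,8,9}->{3,4}; W {3,4,7,8,9}->{3,4}; X {3,4,5,7}->{7}
So after constraint 1: D(V) = {3,4}

Answer: {3,4}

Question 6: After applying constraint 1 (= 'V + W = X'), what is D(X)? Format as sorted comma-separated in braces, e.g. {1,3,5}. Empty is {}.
Constraint 1 (V + W = X) on D(V)={3,4,5,6,8,9} D(W)={3,4,7,8,9} D(X)={3,4,5,7}: V {3,4,5,6,8,9}->{3,4}; W {3,4,7,8,9}->{3,4}; X {3,4,5,7}->{7}
So after constraint 1: D(X) = {7}

Answer: {7}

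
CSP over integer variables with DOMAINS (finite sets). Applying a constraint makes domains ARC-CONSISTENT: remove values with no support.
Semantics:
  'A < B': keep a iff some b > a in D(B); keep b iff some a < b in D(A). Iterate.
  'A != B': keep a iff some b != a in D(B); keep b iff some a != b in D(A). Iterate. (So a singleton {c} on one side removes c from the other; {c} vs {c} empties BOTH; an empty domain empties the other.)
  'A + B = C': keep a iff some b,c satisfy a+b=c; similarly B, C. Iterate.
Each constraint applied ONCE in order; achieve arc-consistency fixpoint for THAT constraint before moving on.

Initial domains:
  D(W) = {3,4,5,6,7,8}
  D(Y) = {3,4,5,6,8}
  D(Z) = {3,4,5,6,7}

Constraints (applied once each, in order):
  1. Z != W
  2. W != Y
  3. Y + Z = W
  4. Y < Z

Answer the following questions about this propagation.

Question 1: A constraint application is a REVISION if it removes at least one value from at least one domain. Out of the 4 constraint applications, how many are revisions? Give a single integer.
Constraint 1 (Z != W) on D(Z)={3,4,5,6,7} D(W)={3,4,5,6,7,8}: no change => not a revision
Constraint 2 (W != Y) on D(W)={3,4,5,6,7,8} D(Y)={3,4,5,6,8}: no change => not a revision
Constraint 3 (Y + Z = W) on D(Y)={3,4,5,6,8} D(Z)={3,4,5,6,7} D(W)={3,4,5,6,7,8}: Y {3,4,5,6,8}->{3,4,5}; Z {3,4,5,6,7}->{3,4,5}; W {3,4,5,6,7,8}->{6,7,8} => REVISION
Constraint 4 (Y < Z) on D(Y)={3,4,5} D(Z)={3,4,5}: Y {3,4,5}->{3,4}; Z {3,4,5}->{4,5} => REVISION
Total revisions = 2

Answer: 2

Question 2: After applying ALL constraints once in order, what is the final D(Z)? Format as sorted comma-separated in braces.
Answer: {4,5}

Derivation:
Constraint 1 (Z != W) on D(Z)={3,4,5,6,7} D(W)={3,4,5,6,7,8}: no change
Constraint 2 (W != Y) on D(W)={3,4,5,6,7,8} D(Y)={3,4,5,6,8}: no change
Constraint 3 (Y + Z = W) on D(Y)={3,4,5,6,8} D(Z)={3,4,5,6,7} D(W)={3,4,5,6,7,8}: Y {3,4,5,6,8}->{3,4,5}; Z {3,4,5,6,7}->{3,4,5}; W {3,4,5,6,7,8}->{6,7,8}
Constraint 4 (Y < Z) on D(Y)={3,4,5} D(Z)={3,4,5}: Y {3,4,5}->{3,4}; Z {3,4,5}->{4,5}
So after all 4 constraints: D(Z) = {4,5}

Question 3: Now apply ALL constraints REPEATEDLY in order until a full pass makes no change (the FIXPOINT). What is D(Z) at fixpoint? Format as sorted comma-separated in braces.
pass 0 (initial): D(Z)={3,4,5,6,7}
pass 1: W {3,4,5,6,7,8}->{6,7,8}; Y {3,4,5,6,8}->{3,4}; Z {3,4,5,6,7}->{4,5}
pass 2: W {6,7,8}->{7,8}
pass 3: no change
Fixpoint after 3 passes: D(Z) = {4,5}

Answer: {4,5}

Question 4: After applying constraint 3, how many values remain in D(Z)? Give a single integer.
Constraint 1 (Z != W) on D(Z)={3,4,5,6,7} D(W)={3,4,5,6,7,8}: no change
Constraint 2 (W != Y) on D(W)={3,4,5,6,7,8} D(Y)={3,4,5,6,8}: no change
Constraint 3 (Y + Z = W) on D(Y)={3,4,5,6,8} D(Z)={3,4,5,6,7} D(W)={3,4,5,6,7,8}: Y {3,4,5,6,8}->{3,4,5}; Z {3,4,5,6,7}->{3,4,5}; W {3,4,5,6,7,8}->{6,7,8}
So after constraint 3: D(Z)={3,4,5}, size = 3

Answer: 3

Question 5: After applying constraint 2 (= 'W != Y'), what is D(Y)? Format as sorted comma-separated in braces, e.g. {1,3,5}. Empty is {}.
Answer: {3,4,5,6,8}

Derivation:
Constraint 1 (Z != W) on D(Z)={3,4,5,6,7} D(W)={3,4,5,6,7,8}: no change
Constraint 2 (W != Y) on D(W)={3,4,5,6,7,8} D(Y)={3,4,5,6,8}: no change
So after constraint 2: D(Y) = {3,4,5,6,8}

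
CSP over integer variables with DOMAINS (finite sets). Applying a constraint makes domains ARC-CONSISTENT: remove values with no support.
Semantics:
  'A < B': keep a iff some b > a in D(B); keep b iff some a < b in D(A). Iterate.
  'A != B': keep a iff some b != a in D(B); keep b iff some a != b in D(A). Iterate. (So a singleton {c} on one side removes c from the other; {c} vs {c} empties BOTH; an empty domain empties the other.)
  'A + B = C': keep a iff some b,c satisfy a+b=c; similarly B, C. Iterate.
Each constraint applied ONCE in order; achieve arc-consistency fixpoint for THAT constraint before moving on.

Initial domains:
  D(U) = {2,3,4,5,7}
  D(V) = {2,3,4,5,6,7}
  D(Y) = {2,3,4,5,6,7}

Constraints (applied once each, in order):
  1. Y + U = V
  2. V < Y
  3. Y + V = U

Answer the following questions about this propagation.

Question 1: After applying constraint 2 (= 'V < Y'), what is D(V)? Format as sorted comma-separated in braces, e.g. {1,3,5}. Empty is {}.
Constraint 1 (Y + U = V) on D(Y)={2,3,4,5,6,7} D(U)={2,3,4,5,7} D(V)={2,3,4,5,6,7}: Y {2,3,4,5,6,7}->{2,3,4,5}; U {2,3,4,5,7}->{2,3,4,5}; V {2,3,4,5,6,7}->{4,5,6,7}
Constraint 2 (V < Y) on D(V)={4,5,6,7} D(Y)={2,3,4,5}: V {4,5,6,7}->{4}; Y {2,3,4,5}->{5}
So after constraint 2: D(V) = {4}

Answer: {4}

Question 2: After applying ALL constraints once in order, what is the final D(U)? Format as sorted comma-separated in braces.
Constraint 1 (Y + U = V) on D(Y)={2,3,4,5,6,7} D(U)={2,3,4,5,7} D(V)={2,3,4,5,6,7}: Y {2,3,4,5,6,7}->{2,3,4,5}; U {2,3,4,5,7}->{2,3,4,5}; V {2,3,4,5,6,7}->{4,5,6,7}
Constraint 2 (V < Y) on D(V)={4,5,6,7} D(Y)={2,3,4,5}: V {4,5,6,7}->{4}; Y {2,3,4,5}->{5}
Constraint 3 (Y + V = U) on D(Y)={5} D(V)={4} D(U)={2,3,4,5}: Y {5}->{}; V {4}->{}; U {2,3,4,5}->{}
So after all 3 constraints: D(U) = {}

Answer: {}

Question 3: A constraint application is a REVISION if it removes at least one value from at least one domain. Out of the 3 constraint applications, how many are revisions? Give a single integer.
Constraint 1 (Y + U = V) on D(Y)={2,3,4,5,6,7} D(U)={2,3,4,5,7} D(V)={2,3,4,5,6,7}: Y {2,3,4,5,6,7}->{2,3,4,5}; U {2,3,4,5,7}->{2,3,4,5}; V {2,3,4,5,6,7}->{4,5,6,7} => REVISION
Constraint 2 (V < Y) on D(V)={4,5,6,7} D(Y)={2,3,4,5}: V {4,5,6,7}->{4}; Y {2,3,4,5}->{5} => REVISION
Constraint 3 (Y + V = U) on D(Y)={5} D(V)={4} D(U)={2,3,4,5}: Y {5}->{}; V {4}->{}; U {2,3,4,5}->{} => REVISION
Total revisions = 3

Answer: 3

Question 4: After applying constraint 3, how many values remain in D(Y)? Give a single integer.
Answer: 0

Derivation:
Constraint 1 (Y + U = V) on D(Y)={2,3,4,5,6,7} D(U)={2,3,4,5,7} D(V)={2,3,4,5,6,7}: Y {2,3,4,5,6,7}->{2,3,4,5}; U {2,3,4,5,7}->{2,3,4,5}; V {2,3,4,5,6,7}->{4,5,6,7}
Constraint 2 (V < Y) on D(V)={4,5,6,7} D(Y)={2,3,4,5}: V {4,5,6,7}->{4}; Y {2,3,4,5}->{5}
Constraint 3 (Y + V = U) on D(Y)={5} D(V)={4} D(U)={2,3,4,5}: Y {5}->{}; V {4}->{}; U {2,3,4,5}->{}
So after constraint 3: D(Y)={}, size = 0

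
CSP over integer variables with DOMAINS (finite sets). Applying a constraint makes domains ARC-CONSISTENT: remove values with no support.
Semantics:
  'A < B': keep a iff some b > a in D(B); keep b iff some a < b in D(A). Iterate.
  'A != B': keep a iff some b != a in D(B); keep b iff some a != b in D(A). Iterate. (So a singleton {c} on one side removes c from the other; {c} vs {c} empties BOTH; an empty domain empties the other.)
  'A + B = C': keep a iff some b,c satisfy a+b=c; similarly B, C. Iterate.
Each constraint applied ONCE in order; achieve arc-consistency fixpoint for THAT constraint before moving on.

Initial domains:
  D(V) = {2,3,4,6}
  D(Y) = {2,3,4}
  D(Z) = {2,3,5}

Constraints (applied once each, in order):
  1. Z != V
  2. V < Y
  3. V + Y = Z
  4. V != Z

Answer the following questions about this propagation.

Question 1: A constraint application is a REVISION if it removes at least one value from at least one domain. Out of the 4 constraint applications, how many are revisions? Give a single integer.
Answer: 2

Derivation:
Constraint 1 (Z != V) on D(Z)={2,3,5} D(V)={2,3,4,6}: no change => not a revision
Constraint 2 (V < Y) on D(V)={2,3,4,6} D(Y)={2,3,4}: V {2,3,4,6}->{2,3}; Y {2,3,4}->{3,4} => REVISION
Constraint 3 (V + Y = Z) on D(V)={2,3} D(Y)={3,4} D(Z)={2,3,5}: V {2,3}->{2}; Y {3,4}->{3}; Z {2,3,5}->{5} => REVISION
Constraint 4 (V != Z) on D(V)={2} D(Z)={5}: no change => not a revision
Total revisions = 2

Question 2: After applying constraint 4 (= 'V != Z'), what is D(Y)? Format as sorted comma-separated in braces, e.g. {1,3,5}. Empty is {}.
Answer: {3}

Derivation:
Constraint 1 (Z != V) on D(Z)={2,3,5} D(V)={2,3,4,6}: no change
Constraint 2 (V < Y) on D(V)={2,3,4,6} D(Y)={2,3,4}: V {2,3,4,6}->{2,3}; Y {2,3,4}->{3,4}
Constraint 3 (V + Y = Z) on D(V)={2,3} D(Y)={3,4} D(Z)={2,3,5}: V {2,3}->{2}; Y {3,4}->{3}; Z {2,3,5}->{5}
Constraint 4 (V != Z) on D(V)={2} D(Z)={5}: no change
So after constraint 4: D(Y) = {3}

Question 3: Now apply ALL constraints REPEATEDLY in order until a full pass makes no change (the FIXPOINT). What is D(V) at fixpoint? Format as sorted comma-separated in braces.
Answer: {2}

Derivation:
pass 0 (initial): D(V)={2,3,4,6}
pass 1: V {2,3,4,6}->{2}; Y {2,3,4}->{3}; Z {2,3,5}->{5}
pass 2: no change
Fixpoint after 2 passes: D(V) = {2}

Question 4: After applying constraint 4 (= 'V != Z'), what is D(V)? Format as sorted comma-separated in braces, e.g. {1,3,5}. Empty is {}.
Answer: {2}

Derivation:
Constraint 1 (Z != V) on D(Z)={2,3,5} D(V)={2,3,4,6}: no change
Constraint 2 (V < Y) on D(V)={2,3,4,6} D(Y)={2,3,4}: V {2,3,4,6}->{2,3}; Y {2,3,4}->{3,4}
Constraint 3 (V + Y = Z) on D(V)={2,3} D(Y)={3,4} D(Z)={2,3,5}: V {2,3}->{2}; Y {3,4}->{3}; Z {2,3,5}->{5}
Constraint 4 (V != Z) on D(V)={2} D(Z)={5}: no change
So after constraint 4: D(V) = {2}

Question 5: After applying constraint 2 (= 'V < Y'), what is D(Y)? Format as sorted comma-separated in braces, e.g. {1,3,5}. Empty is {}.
Answer: {3,4}

Derivation:
Constraint 1 (Z != V) on D(Z)={2,3,5} D(V)={2,3,4,6}: no change
Constraint 2 (V < Y) on D(V)={2,3,4,6} D(Y)={2,3,4}: V {2,3,4,6}->{2,3}; Y {2,3,4}->{3,4}
So after constraint 2: D(Y) = {3,4}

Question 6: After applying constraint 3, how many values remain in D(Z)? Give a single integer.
Constraint 1 (Z != V) on D(Z)={2,3,5} D(V)={2,3,4,6}: no change
Constraint 2 (V < Y) on D(V)={2,3,4,6} D(Y)={2,3,4}: V {2,3,4,6}->{2,3}; Y {2,3,4}->{3,4}
Constraint 3 (V + Y = Z) on D(V)={2,3} D(Y)={3,4} D(Z)={2,3,5}: V {2,3}->{2}; Y {3,4}->{3}; Z {2,3,5}->{5}
So after constraint 3: D(Z)={5}, size = 1

Answer: 1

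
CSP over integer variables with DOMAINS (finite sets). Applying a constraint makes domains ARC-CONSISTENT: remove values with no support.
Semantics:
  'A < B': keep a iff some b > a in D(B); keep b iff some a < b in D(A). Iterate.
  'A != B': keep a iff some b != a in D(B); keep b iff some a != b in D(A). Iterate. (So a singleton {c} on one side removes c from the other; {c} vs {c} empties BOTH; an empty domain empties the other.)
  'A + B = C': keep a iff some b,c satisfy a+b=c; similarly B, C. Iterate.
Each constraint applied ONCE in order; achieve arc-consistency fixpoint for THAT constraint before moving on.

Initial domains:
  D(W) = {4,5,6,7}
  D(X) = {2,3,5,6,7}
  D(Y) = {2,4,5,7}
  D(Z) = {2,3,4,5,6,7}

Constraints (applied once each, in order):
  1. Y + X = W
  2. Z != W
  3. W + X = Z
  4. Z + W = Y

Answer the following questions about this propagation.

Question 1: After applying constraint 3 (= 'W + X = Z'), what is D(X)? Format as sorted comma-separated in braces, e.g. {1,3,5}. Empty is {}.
Answer: {2,3}

Derivation:
Constraint 1 (Y + X = W) on D(Y)={2,4,5,7} D(X)={2,3,5,6,7} D(W)={4,5,6,7}: Y {2,4,5,7}->{2,4,5}; X {2,3,5,6,7}->{2,3,5}
Constraint 2 (Z != W) on D(Z)={2,3,4,5,6,7} D(W)={4,5,6,7}: no change
Constraint 3 (W + X = Z) on D(W)={4,5,6,7} D(X)={2,3,5} D(Z)={2,3,4,5,6,7}: W {4,5,6,7}->{4,5}; X {2,3,5}->{2,3}; Z {2,3,4,5,6,7}->{6,7}
So after constraint 3: D(X) = {2,3}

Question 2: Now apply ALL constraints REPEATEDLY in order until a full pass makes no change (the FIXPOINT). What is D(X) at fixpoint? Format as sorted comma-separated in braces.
pass 0 (initial): D(X)={2,3,5,6,7}
pass 1: W {4,5,6,7}->{}; X {2,3,5,6,7}->{2,3}; Y {2,4,5,7}->{}; Z {2,3,4,5,6,7}->{}
pass 2: X {2,3}->{}
pass 3: no change
Fixpoint after 3 passes: D(X) = {}

Answer: {}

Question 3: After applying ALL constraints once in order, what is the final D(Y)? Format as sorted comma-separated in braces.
Answer: {}

Derivation:
Constraint 1 (Y + X = W) on D(Y)={2,4,5,7} D(X)={2,3,5,6,7} D(W)={4,5,6,7}: Y {2,4,5,7}->{2,4,5}; X {2,3,5,6,7}->{2,3,5}
Constraint 2 (Z != W) on D(Z)={2,3,4,5,6,7} D(W)={4,5,6,7}: no change
Constraint 3 (W + X = Z) on D(W)={4,5,6,7} D(X)={2,3,5} D(Z)={2,3,4,5,6,7}: W {4,5,6,7}->{4,5}; X {2,3,5}->{2,3}; Z {2,3,4,5,6,7}->{6,7}
Constraint 4 (Z + W = Y) on D(Z)={6,7} D(W)={4,5} D(Y)={2,4,5}: Z {6,7}->{}; W {4,5}->{}; Y {2,4,5}->{}
So after all 4 constraints: D(Y) = {}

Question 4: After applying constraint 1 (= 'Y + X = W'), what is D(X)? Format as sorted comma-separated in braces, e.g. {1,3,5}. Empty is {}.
Constraint 1 (Y + X = W) on D(Y)={2,4,5,7} D(X)={2,3,5,6,7} D(W)={4,5,6,7}: Y {2,4,5,7}->{2,4,5}; X {2,3,5,6,7}->{2,3,5}
So after constraint 1: D(X) = {2,3,5}

Answer: {2,3,5}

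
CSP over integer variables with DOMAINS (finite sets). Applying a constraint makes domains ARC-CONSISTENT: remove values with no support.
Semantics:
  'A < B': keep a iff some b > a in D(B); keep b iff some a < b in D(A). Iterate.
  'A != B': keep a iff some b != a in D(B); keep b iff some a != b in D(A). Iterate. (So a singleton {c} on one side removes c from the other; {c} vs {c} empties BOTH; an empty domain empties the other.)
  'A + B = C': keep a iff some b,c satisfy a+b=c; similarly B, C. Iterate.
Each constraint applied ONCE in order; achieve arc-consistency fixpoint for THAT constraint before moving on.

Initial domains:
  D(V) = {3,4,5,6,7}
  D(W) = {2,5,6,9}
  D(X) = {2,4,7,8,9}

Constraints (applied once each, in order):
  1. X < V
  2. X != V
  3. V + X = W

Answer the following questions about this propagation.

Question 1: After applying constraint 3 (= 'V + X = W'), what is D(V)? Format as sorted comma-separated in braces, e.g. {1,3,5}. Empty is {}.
Constraint 1 (X < V) on D(X)={2,4,7,8,9} D(V)={3,4,5,6,7}: X {2,4,7,8,9}->{2,4}
Constraint 2 (X != V) on D(X)={2,4} D(V)={3,4,5,6,7}: no change
Constraint 3 (V + X = W) on D(V)={3,4,5,6,7} D(X)={2,4} D(W)={2,5,6,9}: V {3,4,5,6,7}->{3,4,5,7}; W {2,5,6,9}->{5,6,9}
So after constraint 3: D(V) = {3,4,5,7}

Answer: {3,4,5,7}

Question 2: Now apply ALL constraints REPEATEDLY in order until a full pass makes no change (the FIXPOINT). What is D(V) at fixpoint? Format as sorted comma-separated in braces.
pass 0 (initial): D(V)={3,4,5,6,7}
pass 1: V {3,4,5,6,7}->{3,4,5,7}; W {2,5,6,9}->{5,6,9}; X {2,4,7,8,9}->{2,4}
pass 2: no change
Fixpoint after 2 passes: D(V) = {3,4,5,7}

Answer: {3,4,5,7}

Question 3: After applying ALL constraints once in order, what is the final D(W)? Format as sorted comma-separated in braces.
Answer: {5,6,9}

Derivation:
Constraint 1 (X < V) on D(X)={2,4,7,8,9} D(V)={3,4,5,6,7}: X {2,4,7,8,9}->{2,4}
Constraint 2 (X != V) on D(X)={2,4} D(V)={3,4,5,6,7}: no change
Constraint 3 (V + X = W) on D(V)={3,4,5,6,7} D(X)={2,4} D(W)={2,5,6,9}: V {3,4,5,6,7}->{3,4,5,7}; W {2,5,6,9}->{5,6,9}
So after all 3 constraints: D(W) = {5,6,9}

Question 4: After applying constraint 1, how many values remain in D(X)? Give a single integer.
Constraint 1 (X < V) on D(X)={2,4,7,8,9} D(V)={3,4,5,6,7}: X {2,4,7,8,9}->{2,4}
So after constraint 1: D(X)={2,4}, size = 2

Answer: 2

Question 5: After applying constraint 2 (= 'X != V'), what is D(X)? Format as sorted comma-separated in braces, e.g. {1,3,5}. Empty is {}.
Answer: {2,4}

Derivation:
Constraint 1 (X < V) on D(X)={2,4,7,8,9} D(V)={3,4,5,6,7}: X {2,4,7,8,9}->{2,4}
Constraint 2 (X != V) on D(X)={2,4} D(V)={3,4,5,6,7}: no change
So after constraint 2: D(X) = {2,4}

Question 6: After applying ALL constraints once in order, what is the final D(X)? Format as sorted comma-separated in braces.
Answer: {2,4}

Derivation:
Constraint 1 (X < V) on D(X)={2,4,7,8,9} D(V)={3,4,5,6,7}: X {2,4,7,8,9}->{2,4}
Constraint 2 (X != V) on D(X)={2,4} D(V)={3,4,5,6,7}: no change
Constraint 3 (V + X = W) on D(V)={3,4,5,6,7} D(X)={2,4} D(W)={2,5,6,9}: V {3,4,5,6,7}->{3,4,5,7}; W {2,5,6,9}->{5,6,9}
So after all 3 constraints: D(X) = {2,4}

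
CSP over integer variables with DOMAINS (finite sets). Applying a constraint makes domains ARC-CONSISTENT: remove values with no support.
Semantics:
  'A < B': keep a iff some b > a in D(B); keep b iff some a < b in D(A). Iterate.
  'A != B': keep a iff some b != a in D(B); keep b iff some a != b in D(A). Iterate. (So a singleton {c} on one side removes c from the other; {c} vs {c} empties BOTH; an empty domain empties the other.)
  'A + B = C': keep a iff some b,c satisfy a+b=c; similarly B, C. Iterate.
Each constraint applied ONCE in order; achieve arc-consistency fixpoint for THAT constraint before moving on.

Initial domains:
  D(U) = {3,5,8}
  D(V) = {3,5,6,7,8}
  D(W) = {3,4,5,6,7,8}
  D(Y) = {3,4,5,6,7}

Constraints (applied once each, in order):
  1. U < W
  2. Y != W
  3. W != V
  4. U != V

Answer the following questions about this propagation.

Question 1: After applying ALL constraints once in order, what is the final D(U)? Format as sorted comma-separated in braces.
Constraint 1 (U < W) on D(U)={3,5,8} D(W)={3,4,5,6,7,8}: U {3,5,8}->{3,5}; W {3,4,5,6,7,8}->{4,5,6,7,8}
Constraint 2 (Y != W) on D(Y)={3,4,5,6,7} D(W)={4,5,6,7,8}: no change
Constraint 3 (W != V) on D(W)={4,5,6,7,8} D(V)={3,5,6,7,8}: no change
Constraint 4 (U != V) on D(U)={3,5} D(V)={3,5,6,7,8}: no change
So after all 4 constraints: D(U) = {3,5}

Answer: {3,5}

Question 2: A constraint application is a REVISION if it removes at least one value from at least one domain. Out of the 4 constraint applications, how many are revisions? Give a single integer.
Constraint 1 (U < W) on D(U)={3,5,8} D(W)={3,4,5,6,7,8}: U {3,5,8}->{3,5}; W {3,4,5,6,7,8}->{4,5,6,7,8} => REVISION
Constraint 2 (Y != W) on D(Y)={3,4,5,6,7} D(W)={4,5,6,7,8}: no change => not a revision
Constraint 3 (W != V) on D(W)={4,5,6,7,8} D(V)={3,5,6,7,8}: no change => not a revision
Constraint 4 (U != V) on D(U)={3,5} D(V)={3,5,6,7,8}: no change => not a revision
Total revisions = 1

Answer: 1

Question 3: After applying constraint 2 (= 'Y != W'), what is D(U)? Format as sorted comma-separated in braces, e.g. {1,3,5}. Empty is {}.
Answer: {3,5}

Derivation:
Constraint 1 (U < W) on D(U)={3,5,8} D(W)={3,4,5,6,7,8}: U {3,5,8}->{3,5}; W {3,4,5,6,7,8}->{4,5,6,7,8}
Constraint 2 (Y != W) on D(Y)={3,4,5,6,7} D(W)={4,5,6,7,8}: no change
So after constraint 2: D(U) = {3,5}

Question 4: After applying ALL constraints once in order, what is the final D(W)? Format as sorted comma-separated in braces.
Answer: {4,5,6,7,8}

Derivation:
Constraint 1 (U < W) on D(U)={3,5,8} D(W)={3,4,5,6,7,8}: U {3,5,8}->{3,5}; W {3,4,5,6,7,8}->{4,5,6,7,8}
Constraint 2 (Y != W) on D(Y)={3,4,5,6,7} D(W)={4,5,6,7,8}: no change
Constraint 3 (W != V) on D(W)={4,5,6,7,8} D(V)={3,5,6,7,8}: no change
Constraint 4 (U != V) on D(U)={3,5} D(V)={3,5,6,7,8}: no change
So after all 4 constraints: D(W) = {4,5,6,7,8}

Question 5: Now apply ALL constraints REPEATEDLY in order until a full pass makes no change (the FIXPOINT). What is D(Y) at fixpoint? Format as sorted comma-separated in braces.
pass 0 (initial): D(Y)={3,4,5,6,7}
pass 1: U {3,5,8}->{3,5}; W {3,4,5,6,7,8}->{4,5,6,7,8}
pass 2: no change
Fixpoint after 2 passes: D(Y) = {3,4,5,6,7}

Answer: {3,4,5,6,7}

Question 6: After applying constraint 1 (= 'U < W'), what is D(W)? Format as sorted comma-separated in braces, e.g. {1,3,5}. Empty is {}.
Answer: {4,5,6,7,8}

Derivation:
Constraint 1 (U < W) on D(U)={3,5,8} D(W)={3,4,5,6,7,8}: U {3,5,8}->{3,5}; W {3,4,5,6,7,8}->{4,5,6,7,8}
So after constraint 1: D(W) = {4,5,6,7,8}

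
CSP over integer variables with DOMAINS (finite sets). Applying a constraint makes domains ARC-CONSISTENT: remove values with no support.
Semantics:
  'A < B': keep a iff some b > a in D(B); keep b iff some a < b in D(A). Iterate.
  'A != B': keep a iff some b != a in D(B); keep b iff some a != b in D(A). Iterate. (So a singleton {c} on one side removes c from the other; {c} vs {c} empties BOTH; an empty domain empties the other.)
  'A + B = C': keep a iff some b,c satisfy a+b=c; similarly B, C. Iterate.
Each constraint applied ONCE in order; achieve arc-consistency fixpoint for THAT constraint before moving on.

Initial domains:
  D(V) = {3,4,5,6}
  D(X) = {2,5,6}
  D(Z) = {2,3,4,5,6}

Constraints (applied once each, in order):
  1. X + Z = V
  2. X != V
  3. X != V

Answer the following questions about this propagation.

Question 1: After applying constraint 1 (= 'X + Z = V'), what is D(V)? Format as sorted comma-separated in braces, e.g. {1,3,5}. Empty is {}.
Answer: {4,5,6}

Derivation:
Constraint 1 (X + Z = V) on D(X)={2,5,6} D(Z)={2,3,4,5,6} D(V)={3,4,5,6}: X {2,5,6}->{2}; Z {2,3,4,5,6}->{2,3,4}; V {3,4,5,6}->{4,5,6}
So after constraint 1: D(V) = {4,5,6}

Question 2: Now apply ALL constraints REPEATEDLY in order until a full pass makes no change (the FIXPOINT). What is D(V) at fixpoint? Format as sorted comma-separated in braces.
Answer: {4,5,6}

Derivation:
pass 0 (initial): D(V)={3,4,5,6}
pass 1: V {3,4,5,6}->{4,5,6}; X {2,5,6}->{2}; Z {2,3,4,5,6}->{2,3,4}
pass 2: no change
Fixpoint after 2 passes: D(V) = {4,5,6}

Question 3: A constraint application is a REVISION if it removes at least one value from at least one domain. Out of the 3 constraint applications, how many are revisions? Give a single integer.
Answer: 1

Derivation:
Constraint 1 (X + Z = V) on D(X)={2,5,6} D(Z)={2,3,4,5,6} D(V)={3,4,5,6}: X {2,5,6}->{2}; Z {2,3,4,5,6}->{2,3,4}; V {3,4,5,6}->{4,5,6} => REVISION
Constraint 2 (X != V) on D(X)={2} D(V)={4,5,6}: no change => not a revision
Constraint 3 (X != V) on D(X)={2} D(V)={4,5,6}: no change => not a revision
Total revisions = 1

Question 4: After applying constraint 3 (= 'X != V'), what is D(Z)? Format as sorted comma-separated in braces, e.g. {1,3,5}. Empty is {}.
Constraint 1 (X + Z = V) on D(X)={2,5,6} D(Z)={2,3,4,5,6} D(V)={3,4,5,6}: X {2,5,6}->{2}; Z {2,3,4,5,6}->{2,3,4}; V {3,4,5,6}->{4,5,6}
Constraint 2 (X != V) on D(X)={2} D(V)={4,5,6}: no change
Constraint 3 (X != V) on D(X)={2} D(V)={4,5,6}: no change
So after constraint 3: D(Z) = {2,3,4}

Answer: {2,3,4}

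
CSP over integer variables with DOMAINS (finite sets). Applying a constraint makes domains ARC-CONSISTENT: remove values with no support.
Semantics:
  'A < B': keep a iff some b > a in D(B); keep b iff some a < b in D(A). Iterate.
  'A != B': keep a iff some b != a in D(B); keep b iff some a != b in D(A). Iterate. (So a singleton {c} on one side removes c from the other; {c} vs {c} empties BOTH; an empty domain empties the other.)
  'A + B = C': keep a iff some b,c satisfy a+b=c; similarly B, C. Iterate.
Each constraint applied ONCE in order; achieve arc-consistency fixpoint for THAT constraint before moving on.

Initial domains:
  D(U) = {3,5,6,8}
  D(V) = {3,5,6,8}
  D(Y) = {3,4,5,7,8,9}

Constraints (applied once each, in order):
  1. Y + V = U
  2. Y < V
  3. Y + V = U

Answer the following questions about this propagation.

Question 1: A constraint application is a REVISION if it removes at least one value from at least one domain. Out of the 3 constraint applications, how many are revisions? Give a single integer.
Answer: 3

Derivation:
Constraint 1 (Y + V = U) on D(Y)={3,4,5,7,8,9} D(V)={3,5,6,8} D(U)={3,5,6,8}: Y {3,4,5,7,8,9}->{3,5}; V {3,5,6,8}->{3,5}; U {3,5,6,8}->{6,8} => REVISION
Constraint 2 (Y < V) on D(Y)={3,5} D(V)={3,5}: Y {3,5}->{3}; V {3,5}->{5} => REVISION
Constraint 3 (Y + V = U) on D(Y)={3} D(V)={5} D(U)={6,8}: U {6,8}->{8} => REVISION
Total revisions = 3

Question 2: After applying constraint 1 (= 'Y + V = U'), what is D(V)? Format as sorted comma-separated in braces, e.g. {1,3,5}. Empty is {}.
Constraint 1 (Y + V = U) on D(Y)={3,4,5,7,8,9} D(V)={3,5,6,8} D(U)={3,5,6,8}: Y {3,4,5,7,8,9}->{3,5}; V {3,5,6,8}->{3,5}; U {3,5,6,8}->{6,8}
So after constraint 1: D(V) = {3,5}

Answer: {3,5}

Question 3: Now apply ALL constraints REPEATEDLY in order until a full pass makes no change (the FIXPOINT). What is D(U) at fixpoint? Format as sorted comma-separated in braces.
pass 0 (initial): D(U)={3,5,6,8}
pass 1: U {3,5,6,8}->{8}; V {3,5,6,8}->{5}; Y {3,4,5,7,8,9}->{3}
pass 2: no change
Fixpoint after 2 passes: D(U) = {8}

Answer: {8}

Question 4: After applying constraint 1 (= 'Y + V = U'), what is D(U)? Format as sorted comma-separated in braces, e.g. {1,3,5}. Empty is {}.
Answer: {6,8}

Derivation:
Constraint 1 (Y + V = U) on D(Y)={3,4,5,7,8,9} D(V)={3,5,6,8} D(U)={3,5,6,8}: Y {3,4,5,7,8,9}->{3,5}; V {3,5,6,8}->{3,5}; U {3,5,6,8}->{6,8}
So after constraint 1: D(U) = {6,8}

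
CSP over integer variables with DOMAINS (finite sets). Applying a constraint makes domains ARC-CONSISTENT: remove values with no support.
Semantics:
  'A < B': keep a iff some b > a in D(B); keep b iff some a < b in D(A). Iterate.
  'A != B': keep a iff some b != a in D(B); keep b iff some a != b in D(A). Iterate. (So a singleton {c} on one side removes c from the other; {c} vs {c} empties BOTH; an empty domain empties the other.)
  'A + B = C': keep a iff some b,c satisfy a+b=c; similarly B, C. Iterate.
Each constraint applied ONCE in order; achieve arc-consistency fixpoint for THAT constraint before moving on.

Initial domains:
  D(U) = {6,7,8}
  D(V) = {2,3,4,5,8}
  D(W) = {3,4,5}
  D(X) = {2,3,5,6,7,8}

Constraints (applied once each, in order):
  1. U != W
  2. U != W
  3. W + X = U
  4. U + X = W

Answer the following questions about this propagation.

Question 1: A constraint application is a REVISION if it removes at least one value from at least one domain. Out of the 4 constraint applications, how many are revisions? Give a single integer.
Constraint 1 (U != W) on D(U)={6,7,8} D(W)={3,4,5}: no change => not a revision
Constraint 2 (U != W) on D(U)={6,7,8} D(W)={3,4,5}: no change => not a revision
Constraint 3 (W + X = U) on D(W)={3,4,5} D(X)={2,3,5,6,7,8} D(U)={6,7,8}: X {2,3,5,6,7,8}->{2,3,5} => REVISION
Constraint 4 (U + X = W) on D(U)={6,7,8} D(X)={2,3,5} D(W)={3,4,5}: U {6,7,8}->{}; X {2,3,5}->{}; W {3,4,5}->{} => REVISION
Total revisions = 2

Answer: 2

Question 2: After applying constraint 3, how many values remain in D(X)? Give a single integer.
Constraint 1 (U != W) on D(U)={6,7,8} D(W)={3,4,5}: no change
Constraint 2 (U != W) on D(U)={6,7,8} D(W)={3,4,5}: no change
Constraint 3 (W + X = U) on D(W)={3,4,5} D(X)={2,3,5,6,7,8} D(U)={6,7,8}: X {2,3,5,6,7,8}->{2,3,5}
So after constraint 3: D(X)={2,3,5}, size = 3

Answer: 3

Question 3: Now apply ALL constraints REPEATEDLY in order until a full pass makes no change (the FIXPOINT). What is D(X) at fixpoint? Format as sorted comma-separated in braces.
Answer: {}

Derivation:
pass 0 (initial): D(X)={2,3,5,6,7,8}
pass 1: U {6,7,8}->{}; W {3,4,5}->{}; X {2,3,5,6,7,8}->{}
pass 2: no change
Fixpoint after 2 passes: D(X) = {}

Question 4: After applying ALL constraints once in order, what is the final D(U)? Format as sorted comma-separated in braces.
Constraint 1 (U != W) on D(U)={6,7,8} D(W)={3,4,5}: no change
Constraint 2 (U != W) on D(U)={6,7,8} D(W)={3,4,5}: no change
Constraint 3 (W + X = U) on D(W)={3,4,5} D(X)={2,3,5,6,7,8} D(U)={6,7,8}: X {2,3,5,6,7,8}->{2,3,5}
Constraint 4 (U + X = W) on D(U)={6,7,8} D(X)={2,3,5} D(W)={3,4,5}: U {6,7,8}->{}; X {2,3,5}->{}; W {3,4,5}->{}
So after all 4 constraints: D(U) = {}

Answer: {}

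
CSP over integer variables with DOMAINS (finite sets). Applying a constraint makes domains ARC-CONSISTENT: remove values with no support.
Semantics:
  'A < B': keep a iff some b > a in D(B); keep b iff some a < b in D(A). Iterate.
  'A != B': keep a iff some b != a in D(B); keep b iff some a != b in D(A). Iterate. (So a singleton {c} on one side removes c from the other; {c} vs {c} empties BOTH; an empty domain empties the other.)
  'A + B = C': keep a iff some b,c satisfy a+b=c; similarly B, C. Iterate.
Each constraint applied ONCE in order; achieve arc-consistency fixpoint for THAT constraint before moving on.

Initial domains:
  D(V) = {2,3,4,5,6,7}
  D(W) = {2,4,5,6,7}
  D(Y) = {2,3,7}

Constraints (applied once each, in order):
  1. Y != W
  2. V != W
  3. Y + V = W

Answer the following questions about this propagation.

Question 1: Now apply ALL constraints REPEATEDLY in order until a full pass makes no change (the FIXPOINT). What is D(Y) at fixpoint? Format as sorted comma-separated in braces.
Answer: {2,3}

Derivation:
pass 0 (initial): D(Y)={2,3,7}
pass 1: V {2,3,4,5,6,7}->{2,3,4,5}; W {2,4,5,6,7}->{4,5,6,7}; Y {2,3,7}->{2,3}
pass 2: no change
Fixpoint after 2 passes: D(Y) = {2,3}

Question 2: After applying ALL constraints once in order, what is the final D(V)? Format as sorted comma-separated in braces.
Constraint 1 (Y != W) on D(Y)={2,3,7} D(W)={2,4,5,6,7}: no change
Constraint 2 (V != W) on D(V)={2,3,4,5,6,7} D(W)={2,4,5,6,7}: no change
Constraint 3 (Y + V = W) on D(Y)={2,3,7} D(V)={2,3,4,5,6,7} D(W)={2,4,5,6,7}: Y {2,3,7}->{2,3}; V {2,3,4,5,6,7}->{2,3,4,5}; W {2,4,5,6,7}->{4,5,6,7}
So after all 3 constraints: D(V) = {2,3,4,5}

Answer: {2,3,4,5}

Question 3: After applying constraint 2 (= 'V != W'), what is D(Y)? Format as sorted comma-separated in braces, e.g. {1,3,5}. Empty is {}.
Constraint 1 (Y != W) on D(Y)={2,3,7} D(W)={2,4,5,6,7}: no change
Constraint 2 (V != W) on D(V)={2,3,4,5,6,7} D(W)={2,4,5,6,7}: no change
So after constraint 2: D(Y) = {2,3,7}

Answer: {2,3,7}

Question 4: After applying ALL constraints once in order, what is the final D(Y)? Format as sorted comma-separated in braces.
Constraint 1 (Y != W) on D(Y)={2,3,7} D(W)={2,4,5,6,7}: no change
Constraint 2 (V != W) on D(V)={2,3,4,5,6,7} D(W)={2,4,5,6,7}: no change
Constraint 3 (Y + V = W) on D(Y)={2,3,7} D(V)={2,3,4,5,6,7} D(W)={2,4,5,6,7}: Y {2,3,7}->{2,3}; V {2,3,4,5,6,7}->{2,3,4,5}; W {2,4,5,6,7}->{4,5,6,7}
So after all 3 constraints: D(Y) = {2,3}

Answer: {2,3}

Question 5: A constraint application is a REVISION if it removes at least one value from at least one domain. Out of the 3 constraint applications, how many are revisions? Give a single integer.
Answer: 1

Derivation:
Constraint 1 (Y != W) on D(Y)={2,3,7} D(W)={2,4,5,6,7}: no change => not a revision
Constraint 2 (V != W) on D(V)={2,3,4,5,6,7} D(W)={2,4,5,6,7}: no change => not a revision
Constraint 3 (Y + V = W) on D(Y)={2,3,7} D(V)={2,3,4,5,6,7} D(W)={2,4,5,6,7}: Y {2,3,7}->{2,3}; V {2,3,4,5,6,7}->{2,3,4,5}; W {2,4,5,6,7}->{4,5,6,7} => REVISION
Total revisions = 1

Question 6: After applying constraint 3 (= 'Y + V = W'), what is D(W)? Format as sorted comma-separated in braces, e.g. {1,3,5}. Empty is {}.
Constraint 1 (Y != W) on D(Y)={2,3,7} D(W)={2,4,5,6,7}: no change
Constraint 2 (V != W) on D(V)={2,3,4,5,6,7} D(W)={2,4,5,6,7}: no change
Constraint 3 (Y + V = W) on D(Y)={2,3,7} D(V)={2,3,4,5,6,7} D(W)={2,4,5,6,7}: Y {2,3,7}->{2,3}; V {2,3,4,5,6,7}->{2,3,4,5}; W {2,4,5,6,7}->{4,5,6,7}
So after constraint 3: D(W) = {4,5,6,7}

Answer: {4,5,6,7}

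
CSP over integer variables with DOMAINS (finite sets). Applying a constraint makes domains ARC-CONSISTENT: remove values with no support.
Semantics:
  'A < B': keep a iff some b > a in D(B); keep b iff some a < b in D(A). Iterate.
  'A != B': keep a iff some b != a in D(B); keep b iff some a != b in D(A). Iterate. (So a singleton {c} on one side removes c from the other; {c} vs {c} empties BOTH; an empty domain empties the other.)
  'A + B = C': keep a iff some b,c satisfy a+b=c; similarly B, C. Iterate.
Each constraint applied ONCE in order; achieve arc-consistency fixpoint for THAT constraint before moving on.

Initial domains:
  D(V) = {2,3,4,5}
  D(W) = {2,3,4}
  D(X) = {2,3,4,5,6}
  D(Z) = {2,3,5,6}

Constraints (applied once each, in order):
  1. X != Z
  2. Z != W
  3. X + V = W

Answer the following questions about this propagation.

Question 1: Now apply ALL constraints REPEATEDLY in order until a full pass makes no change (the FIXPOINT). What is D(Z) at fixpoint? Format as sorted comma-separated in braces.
Answer: {3,5,6}

Derivation:
pass 0 (initial): D(Z)={2,3,5,6}
pass 1: V {2,3,4,5}->{2}; W {2,3,4}->{4}; X {2,3,4,5,6}->{2}
pass 2: Z {2,3,5,6}->{3,5,6}
pass 3: no change
Fixpoint after 3 passes: D(Z) = {3,5,6}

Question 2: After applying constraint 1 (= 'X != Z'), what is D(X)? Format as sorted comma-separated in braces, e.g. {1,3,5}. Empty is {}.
Constraint 1 (X != Z) on D(X)={2,3,4,5,6} D(Z)={2,3,5,6}: no change
So after constraint 1: D(X) = {2,3,4,5,6}

Answer: {2,3,4,5,6}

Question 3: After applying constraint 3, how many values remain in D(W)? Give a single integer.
Answer: 1

Derivation:
Constraint 1 (X != Z) on D(X)={2,3,4,5,6} D(Z)={2,3,5,6}: no change
Constraint 2 (Z != W) on D(Z)={2,3,5,6} D(W)={2,3,4}: no change
Constraint 3 (X + V = W) on D(X)={2,3,4,5,6} D(V)={2,3,4,5} D(W)={2,3,4}: X {2,3,4,5,6}->{2}; V {2,3,4,5}->{2}; W {2,3,4}->{4}
So after constraint 3: D(W)={4}, size = 1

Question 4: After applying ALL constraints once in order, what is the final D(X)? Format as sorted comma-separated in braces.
Constraint 1 (X != Z) on D(X)={2,3,4,5,6} D(Z)={2,3,5,6}: no change
Constraint 2 (Z != W) on D(Z)={2,3,5,6} D(W)={2,3,4}: no change
Constraint 3 (X + V = W) on D(X)={2,3,4,5,6} D(V)={2,3,4,5} D(W)={2,3,4}: X {2,3,4,5,6}->{2}; V {2,3,4,5}->{2}; W {2,3,4}->{4}
So after all 3 constraints: D(X) = {2}

Answer: {2}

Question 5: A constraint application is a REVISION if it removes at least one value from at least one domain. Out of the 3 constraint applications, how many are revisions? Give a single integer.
Constraint 1 (X != Z) on D(X)={2,3,4,5,6} D(Z)={2,3,5,6}: no change => not a revision
Constraint 2 (Z != W) on D(Z)={2,3,5,6} D(W)={2,3,4}: no change => not a revision
Constraint 3 (X + V = W) on D(X)={2,3,4,5,6} D(V)={2,3,4,5} D(W)={2,3,4}: X {2,3,4,5,6}->{2}; V {2,3,4,5}->{2}; W {2,3,4}->{4} => REVISION
Total revisions = 1

Answer: 1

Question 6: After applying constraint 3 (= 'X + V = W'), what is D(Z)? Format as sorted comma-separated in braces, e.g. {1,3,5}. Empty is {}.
Constraint 1 (X != Z) on D(X)={2,3,4,5,6} D(Z)={2,3,5,6}: no change
Constraint 2 (Z != W) on D(Z)={2,3,5,6} D(W)={2,3,4}: no change
Constraint 3 (X + V = W) on D(X)={2,3,4,5,6} D(V)={2,3,4,5} D(W)={2,3,4}: X {2,3,4,5,6}->{2}; V {2,3,4,5}->{2}; W {2,3,4}->{4}
So after constraint 3: D(Z) = {2,3,5,6}

Answer: {2,3,5,6}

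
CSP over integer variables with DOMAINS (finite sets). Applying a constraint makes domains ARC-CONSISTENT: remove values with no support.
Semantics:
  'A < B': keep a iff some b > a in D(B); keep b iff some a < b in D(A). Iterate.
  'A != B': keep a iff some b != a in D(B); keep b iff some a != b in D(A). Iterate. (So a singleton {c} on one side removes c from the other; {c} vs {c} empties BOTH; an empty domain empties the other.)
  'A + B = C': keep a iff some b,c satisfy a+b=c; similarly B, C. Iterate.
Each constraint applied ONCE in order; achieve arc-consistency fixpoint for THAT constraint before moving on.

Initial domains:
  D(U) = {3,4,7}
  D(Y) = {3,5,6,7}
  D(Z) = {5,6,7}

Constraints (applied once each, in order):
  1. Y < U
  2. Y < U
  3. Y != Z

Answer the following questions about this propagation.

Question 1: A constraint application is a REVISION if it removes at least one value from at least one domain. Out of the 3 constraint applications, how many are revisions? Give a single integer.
Answer: 1

Derivation:
Constraint 1 (Y < U) on D(Y)={3,5,6,7} D(U)={3,4,7}: Y {3,5,6,7}->{3,5,6}; U {3,4,7}->{4,7} => REVISION
Constraint 2 (Y < U) on D(Y)={3,5,6} D(U)={4,7}: no change => not a revision
Constraint 3 (Y != Z) on D(Y)={3,5,6} D(Z)={5,6,7}: no change => not a revision
Total revisions = 1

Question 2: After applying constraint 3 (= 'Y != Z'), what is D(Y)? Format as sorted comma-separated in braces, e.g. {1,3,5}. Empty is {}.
Answer: {3,5,6}

Derivation:
Constraint 1 (Y < U) on D(Y)={3,5,6,7} D(U)={3,4,7}: Y {3,5,6,7}->{3,5,6}; U {3,4,7}->{4,7}
Constraint 2 (Y < U) on D(Y)={3,5,6} D(U)={4,7}: no change
Constraint 3 (Y != Z) on D(Y)={3,5,6} D(Z)={5,6,7}: no change
So after constraint 3: D(Y) = {3,5,6}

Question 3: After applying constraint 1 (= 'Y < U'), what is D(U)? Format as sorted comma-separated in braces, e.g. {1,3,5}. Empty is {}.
Answer: {4,7}

Derivation:
Constraint 1 (Y < U) on D(Y)={3,5,6,7} D(U)={3,4,7}: Y {3,5,6,7}->{3,5,6}; U {3,4,7}->{4,7}
So after constraint 1: D(U) = {4,7}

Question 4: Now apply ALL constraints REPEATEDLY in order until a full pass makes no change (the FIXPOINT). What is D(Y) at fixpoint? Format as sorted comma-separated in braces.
pass 0 (initial): D(Y)={3,5,6,7}
pass 1: U {3,4,7}->{4,7}; Y {3,5,6,7}->{3,5,6}
pass 2: no change
Fixpoint after 2 passes: D(Y) = {3,5,6}

Answer: {3,5,6}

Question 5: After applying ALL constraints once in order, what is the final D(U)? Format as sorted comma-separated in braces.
Answer: {4,7}

Derivation:
Constraint 1 (Y < U) on D(Y)={3,5,6,7} D(U)={3,4,7}: Y {3,5,6,7}->{3,5,6}; U {3,4,7}->{4,7}
Constraint 2 (Y < U) on D(Y)={3,5,6} D(U)={4,7}: no change
Constraint 3 (Y != Z) on D(Y)={3,5,6} D(Z)={5,6,7}: no change
So after all 3 constraints: D(U) = {4,7}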